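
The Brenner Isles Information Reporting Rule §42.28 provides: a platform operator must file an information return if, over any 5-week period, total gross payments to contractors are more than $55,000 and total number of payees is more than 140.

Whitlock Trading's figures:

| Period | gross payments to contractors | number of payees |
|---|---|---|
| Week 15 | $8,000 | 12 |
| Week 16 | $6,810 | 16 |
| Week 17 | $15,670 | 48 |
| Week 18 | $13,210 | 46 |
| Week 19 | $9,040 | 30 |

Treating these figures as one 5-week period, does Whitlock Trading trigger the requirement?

No

Total gross payments to contractors: $8,000 + $6,810 + $15,670 + $13,210 + $9,040 = $52,730 (≤ $55,000).
Total number of payees: 12 + 16 + 48 + 46 + 30 = 152 (> 140).
The test is 'and': the rule requires both, and at least one is not exceeded.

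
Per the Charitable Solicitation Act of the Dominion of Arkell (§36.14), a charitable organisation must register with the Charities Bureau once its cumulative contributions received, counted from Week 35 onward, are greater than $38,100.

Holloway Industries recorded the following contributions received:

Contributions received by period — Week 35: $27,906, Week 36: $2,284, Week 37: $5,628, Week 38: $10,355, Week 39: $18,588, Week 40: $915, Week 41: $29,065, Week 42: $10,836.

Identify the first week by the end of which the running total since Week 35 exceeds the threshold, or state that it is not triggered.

Through Week 35: $27,906
Through Week 36: $30,190
Through Week 37: $35,818
Through Week 38: $46,173 ← exceeds threshold

Week 38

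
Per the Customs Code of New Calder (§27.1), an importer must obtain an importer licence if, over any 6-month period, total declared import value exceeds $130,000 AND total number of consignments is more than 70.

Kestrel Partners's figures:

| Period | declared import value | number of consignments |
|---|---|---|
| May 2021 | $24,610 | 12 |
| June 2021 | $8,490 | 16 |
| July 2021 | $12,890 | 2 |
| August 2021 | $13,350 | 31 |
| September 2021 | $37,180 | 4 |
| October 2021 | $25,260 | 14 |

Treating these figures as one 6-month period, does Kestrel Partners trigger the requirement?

Total declared import value: $24,610 + $8,490 + $12,890 + $13,350 + $37,180 + $25,260 = $121,780 (≤ $130,000).
Total number of consignments: 12 + 16 + 2 + 31 + 4 + 14 = 79 (> 70).
The test is 'and': the rule requires both, and at least one is not exceeded.

No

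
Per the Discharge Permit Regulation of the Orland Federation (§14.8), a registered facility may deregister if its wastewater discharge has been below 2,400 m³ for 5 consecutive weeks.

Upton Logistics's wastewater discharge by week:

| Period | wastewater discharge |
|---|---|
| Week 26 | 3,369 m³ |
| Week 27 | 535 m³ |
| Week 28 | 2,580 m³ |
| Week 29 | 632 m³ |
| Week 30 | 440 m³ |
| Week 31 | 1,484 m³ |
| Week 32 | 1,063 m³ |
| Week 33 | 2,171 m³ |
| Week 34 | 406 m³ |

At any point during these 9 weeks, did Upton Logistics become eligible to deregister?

Weeks below 2,400 m³: Week 27, Week 29, Week 30, Week 31, Week 32, Week 33, Week 34.
Longest run of consecutive weeks below the threshold: 6.
6 ≥ 5, so Upton Logistics became eligible.

Yes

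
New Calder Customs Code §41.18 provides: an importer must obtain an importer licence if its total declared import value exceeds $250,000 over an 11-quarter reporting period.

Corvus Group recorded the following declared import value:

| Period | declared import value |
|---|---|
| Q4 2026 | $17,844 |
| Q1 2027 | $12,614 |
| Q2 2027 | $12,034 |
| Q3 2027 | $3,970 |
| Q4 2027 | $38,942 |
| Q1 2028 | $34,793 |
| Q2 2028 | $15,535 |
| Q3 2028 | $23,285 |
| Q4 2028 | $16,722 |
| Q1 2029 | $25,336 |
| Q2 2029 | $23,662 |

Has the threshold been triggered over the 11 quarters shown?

Total declared import value: $17,844 + $12,614 + $12,034 + $3,970 + $38,942 + $34,793 + $15,535 + $23,285 + $16,722 + $25,336 + $23,662 = $224,737.
$224,737 ≤ $250,000, so the threshold is not exceeded.

No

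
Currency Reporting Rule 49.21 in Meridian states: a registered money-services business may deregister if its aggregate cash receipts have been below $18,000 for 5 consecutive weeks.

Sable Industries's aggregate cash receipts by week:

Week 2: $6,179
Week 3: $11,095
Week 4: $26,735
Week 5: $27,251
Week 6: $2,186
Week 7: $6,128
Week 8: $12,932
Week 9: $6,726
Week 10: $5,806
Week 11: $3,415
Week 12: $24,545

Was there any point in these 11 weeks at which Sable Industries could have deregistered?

Yes

Weeks below $18,000: Week 2, Week 3, Week 6, Week 7, Week 8, Week 9, Week 10, Week 11.
Longest run of consecutive weeks below the threshold: 6.
6 ≥ 5, so Sable Industries became eligible.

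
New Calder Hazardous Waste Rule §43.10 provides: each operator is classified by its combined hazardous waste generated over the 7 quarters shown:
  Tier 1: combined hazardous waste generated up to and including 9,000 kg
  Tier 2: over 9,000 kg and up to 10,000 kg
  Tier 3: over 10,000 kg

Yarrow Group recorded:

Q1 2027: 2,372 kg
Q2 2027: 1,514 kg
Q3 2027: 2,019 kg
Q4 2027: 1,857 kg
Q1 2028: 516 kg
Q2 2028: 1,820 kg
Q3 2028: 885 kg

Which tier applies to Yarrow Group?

Combined hazardous waste generated: 2,372 kg + 1,514 kg + 2,019 kg + 1,857 kg + 516 kg + 1,820 kg + 885 kg = 10,983 kg.
10,983 kg > 10,000 kg, so Tier 3 applies.

Tier 3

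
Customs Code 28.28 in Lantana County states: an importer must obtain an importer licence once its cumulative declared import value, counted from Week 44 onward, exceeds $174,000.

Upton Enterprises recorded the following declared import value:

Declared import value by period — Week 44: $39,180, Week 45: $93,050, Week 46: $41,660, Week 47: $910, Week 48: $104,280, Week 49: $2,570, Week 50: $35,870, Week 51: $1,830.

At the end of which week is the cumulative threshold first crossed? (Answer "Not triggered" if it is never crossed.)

Week 47

Through Week 44: $39,180
Through Week 45: $132,230
Through Week 46: $173,890
Through Week 47: $174,800 ← exceeds threshold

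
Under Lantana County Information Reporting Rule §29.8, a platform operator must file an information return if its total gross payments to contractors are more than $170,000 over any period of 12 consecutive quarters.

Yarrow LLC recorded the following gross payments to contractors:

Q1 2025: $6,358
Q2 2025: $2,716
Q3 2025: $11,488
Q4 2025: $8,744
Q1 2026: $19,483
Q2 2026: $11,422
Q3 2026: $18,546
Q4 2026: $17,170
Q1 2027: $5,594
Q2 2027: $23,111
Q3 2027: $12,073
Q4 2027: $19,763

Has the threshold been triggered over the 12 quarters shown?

No

Total gross payments to contractors: $6,358 + $2,716 + $11,488 + $8,744 + $19,483 + $11,422 + $18,546 + $17,170 + $5,594 + $23,111 + $12,073 + $19,763 = $156,468.
$156,468 ≤ $170,000, so the threshold is not exceeded.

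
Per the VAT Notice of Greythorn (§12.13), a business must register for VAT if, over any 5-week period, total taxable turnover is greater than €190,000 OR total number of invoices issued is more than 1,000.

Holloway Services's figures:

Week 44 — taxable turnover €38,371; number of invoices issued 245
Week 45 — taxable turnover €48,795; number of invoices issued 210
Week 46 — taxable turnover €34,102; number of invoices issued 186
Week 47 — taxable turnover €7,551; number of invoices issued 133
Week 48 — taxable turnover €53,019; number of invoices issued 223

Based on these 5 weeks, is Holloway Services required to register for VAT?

No

Total taxable turnover: €38,371 + €48,795 + €34,102 + €7,551 + €53,019 = €181,838 (≤ €190,000).
Total number of invoices issued: 245 + 210 + 186 + 133 + 223 = 997 (≤ 1,000).
The test is 'or': neither threshold is exceeded.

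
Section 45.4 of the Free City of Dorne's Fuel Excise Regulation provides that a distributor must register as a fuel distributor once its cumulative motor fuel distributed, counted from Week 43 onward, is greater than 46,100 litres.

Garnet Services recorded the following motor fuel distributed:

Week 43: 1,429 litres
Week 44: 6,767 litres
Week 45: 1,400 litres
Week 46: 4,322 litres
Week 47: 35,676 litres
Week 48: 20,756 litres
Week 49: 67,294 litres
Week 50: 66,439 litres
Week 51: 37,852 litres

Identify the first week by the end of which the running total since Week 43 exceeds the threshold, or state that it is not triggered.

Week 47

Through Week 43: 1,429 litres
Through Week 44: 8,196 litres
Through Week 45: 9,596 litres
Through Week 46: 13,918 litres
Through Week 47: 49,594 litres ← exceeds threshold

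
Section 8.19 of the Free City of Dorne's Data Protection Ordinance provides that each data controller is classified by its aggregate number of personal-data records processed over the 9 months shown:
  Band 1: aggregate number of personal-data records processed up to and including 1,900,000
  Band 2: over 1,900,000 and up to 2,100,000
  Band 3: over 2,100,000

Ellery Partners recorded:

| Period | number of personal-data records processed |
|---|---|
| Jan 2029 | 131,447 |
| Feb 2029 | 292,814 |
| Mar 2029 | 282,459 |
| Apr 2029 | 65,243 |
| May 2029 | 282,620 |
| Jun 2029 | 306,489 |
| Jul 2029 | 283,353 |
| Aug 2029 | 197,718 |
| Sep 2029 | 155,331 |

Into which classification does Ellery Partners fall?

Aggregate number of personal-data records processed: 131,447 + 292,814 + 282,459 + 65,243 + 282,620 + 306,489 + 283,353 + 197,718 + 155,331 = 1,997,474.
1,900,000 < 1,997,474 ≤ 2,100,000, so Band 2 applies.

Band 2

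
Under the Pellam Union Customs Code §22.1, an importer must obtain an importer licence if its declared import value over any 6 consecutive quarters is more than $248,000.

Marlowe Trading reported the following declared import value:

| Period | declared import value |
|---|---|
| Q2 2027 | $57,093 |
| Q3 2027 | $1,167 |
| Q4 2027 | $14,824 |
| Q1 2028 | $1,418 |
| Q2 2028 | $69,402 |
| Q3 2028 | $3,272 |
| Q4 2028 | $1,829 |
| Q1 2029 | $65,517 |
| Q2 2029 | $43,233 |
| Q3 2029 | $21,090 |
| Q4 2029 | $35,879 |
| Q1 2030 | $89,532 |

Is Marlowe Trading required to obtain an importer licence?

Yes

Q2 2027–Q3 2028: $57,093 + $1,167 + $14,824 + $1,418 + $69,402 + $3,272 = $147,176 (under)
Q3 2027–Q4 2028: $1,167 + $14,824 + $1,418 + $69,402 + $3,272 + $1,829 = $91,912 (under)
Q4 2027–Q1 2029: $14,824 + $1,418 + $69,402 + $3,272 + $1,829 + $65,517 = $156,262 (under)
Q1 2028–Q2 2029: $1,418 + $69,402 + $3,272 + $1,829 + $65,517 + $43,233 = $184,671 (under)
Q2 2028–Q3 2029: $69,402 + $3,272 + $1,829 + $65,517 + $43,233 + $21,090 = $204,343 (under)
Q3 2028–Q4 2029: $3,272 + $1,829 + $65,517 + $43,233 + $21,090 + $35,879 = $170,820 (under)
Q4 2028–Q1 2030: $1,829 + $65,517 + $43,233 + $21,090 + $35,879 + $89,532 = $257,080 (over)
At least one window exceeds $248,000.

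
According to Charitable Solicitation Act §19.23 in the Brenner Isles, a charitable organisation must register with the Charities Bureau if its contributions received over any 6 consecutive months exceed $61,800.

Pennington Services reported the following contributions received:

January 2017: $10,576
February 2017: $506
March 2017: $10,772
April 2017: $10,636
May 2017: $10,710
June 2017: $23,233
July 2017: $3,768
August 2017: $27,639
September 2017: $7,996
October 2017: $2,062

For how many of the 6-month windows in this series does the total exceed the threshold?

4

January 2017–June 2017: $10,576 + $506 + $10,772 + $10,636 + $10,710 + $23,233 = $66,433 (over)
February 2017–July 2017: $506 + $10,772 + $10,636 + $10,710 + $23,233 + $3,768 = $59,625 (under)
March 2017–August 2017: $10,772 + $10,636 + $10,710 + $23,233 + $3,768 + $27,639 = $86,758 (over)
April 2017–September 2017: $10,636 + $10,710 + $23,233 + $3,768 + $27,639 + $7,996 = $83,982 (over)
May 2017–October 2017: $10,710 + $23,233 + $3,768 + $27,639 + $7,996 + $2,062 = $75,408 (over)
4 windows exceed the threshold.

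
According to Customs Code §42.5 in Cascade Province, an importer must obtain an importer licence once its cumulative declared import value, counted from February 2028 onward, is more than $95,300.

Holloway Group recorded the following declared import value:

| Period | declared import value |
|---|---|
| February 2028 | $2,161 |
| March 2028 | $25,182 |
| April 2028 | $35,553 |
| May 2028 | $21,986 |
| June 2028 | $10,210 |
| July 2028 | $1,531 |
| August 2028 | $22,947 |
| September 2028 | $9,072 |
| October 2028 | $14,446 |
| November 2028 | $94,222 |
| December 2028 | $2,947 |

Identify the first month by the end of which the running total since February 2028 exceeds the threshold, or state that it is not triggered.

Through February 2028: $2,161
Through March 2028: $27,343
Through April 2028: $62,896
Through May 2028: $84,882
Through June 2028: $95,092
Through July 2028: $96,623 ← exceeds threshold

July 2028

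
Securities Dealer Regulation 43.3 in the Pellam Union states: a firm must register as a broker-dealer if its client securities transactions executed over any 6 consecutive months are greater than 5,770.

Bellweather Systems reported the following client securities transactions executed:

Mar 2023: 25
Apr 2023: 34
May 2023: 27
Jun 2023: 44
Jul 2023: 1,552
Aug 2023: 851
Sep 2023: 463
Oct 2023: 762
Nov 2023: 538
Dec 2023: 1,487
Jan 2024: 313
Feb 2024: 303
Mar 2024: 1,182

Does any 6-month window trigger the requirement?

Mar 2023–Aug 2023: 25 + 34 + 27 + 44 + 1,552 + 851 = 2,533 (under)
Apr 2023–Sep 2023: 34 + 27 + 44 + 1,552 + 851 + 463 = 2,971 (under)
May 2023–Oct 2023: 27 + 44 + 1,552 + 851 + 463 + 762 = 3,699 (under)
Jun 2023–Nov 2023: 44 + 1,552 + 851 + 463 + 762 + 538 = 4,210 (under)
Jul 2023–Dec 2023: 1,552 + 851 + 463 + 762 + 538 + 1,487 = 5,653 (under)
Aug 2023–Jan 2024: 851 + 463 + 762 + 538 + 1,487 + 313 = 4,414 (under)
Sep 2023–Feb 2024: 463 + 762 + 538 + 1,487 + 313 + 303 = 3,866 (under)
Oct 2023–Mar 2024: 762 + 538 + 1,487 + 313 + 303 + 1,182 = 4,585 (under)
No window exceeds 5,770.

No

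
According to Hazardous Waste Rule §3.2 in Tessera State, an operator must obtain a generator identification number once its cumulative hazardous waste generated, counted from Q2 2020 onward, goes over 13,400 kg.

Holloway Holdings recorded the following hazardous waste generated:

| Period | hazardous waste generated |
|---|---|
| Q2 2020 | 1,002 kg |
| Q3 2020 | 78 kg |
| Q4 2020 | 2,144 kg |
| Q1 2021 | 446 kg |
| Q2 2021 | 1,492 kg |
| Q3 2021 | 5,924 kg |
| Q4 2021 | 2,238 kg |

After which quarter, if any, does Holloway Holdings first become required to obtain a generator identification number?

Not triggered

Through Q2 2020: 1,002 kg
Through Q3 2020: 1,080 kg
Through Q4 2020: 3,224 kg
Through Q1 2021: 3,670 kg
Through Q2 2021: 5,162 kg
Through Q3 2021: 11,086 kg
Through Q4 2021: 13,324 kg
Final cumulative total 13,324 kg ≤ 13,400 kg; the threshold is never exceeded.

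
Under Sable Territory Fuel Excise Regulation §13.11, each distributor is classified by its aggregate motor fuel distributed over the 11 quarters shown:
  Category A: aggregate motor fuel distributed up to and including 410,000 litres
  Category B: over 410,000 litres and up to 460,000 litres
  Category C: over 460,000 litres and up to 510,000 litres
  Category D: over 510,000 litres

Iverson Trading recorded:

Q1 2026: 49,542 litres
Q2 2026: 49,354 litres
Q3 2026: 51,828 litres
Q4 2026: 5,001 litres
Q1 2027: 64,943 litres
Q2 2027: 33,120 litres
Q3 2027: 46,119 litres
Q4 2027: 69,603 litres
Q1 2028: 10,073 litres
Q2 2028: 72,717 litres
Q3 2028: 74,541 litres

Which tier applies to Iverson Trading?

Aggregate motor fuel distributed: 49,542 litres + 49,354 litres + 51,828 litres + 5,001 litres + 64,943 litres + 33,120 litres + 46,119 litres + 69,603 litres + 10,073 litres + 72,717 litres + 74,541 litres = 526,841 litres.
526,841 litres > 510,000 litres, so Category D applies.

Category D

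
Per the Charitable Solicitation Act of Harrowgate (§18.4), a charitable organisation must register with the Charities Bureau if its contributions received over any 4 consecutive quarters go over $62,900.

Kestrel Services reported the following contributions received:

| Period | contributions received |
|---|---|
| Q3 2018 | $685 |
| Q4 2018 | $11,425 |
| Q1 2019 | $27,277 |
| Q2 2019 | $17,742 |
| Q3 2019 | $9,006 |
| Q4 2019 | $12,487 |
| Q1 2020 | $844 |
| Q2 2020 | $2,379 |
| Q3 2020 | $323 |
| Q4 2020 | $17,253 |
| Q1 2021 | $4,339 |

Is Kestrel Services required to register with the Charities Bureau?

Yes

Q3 2018–Q2 2019: $685 + $11,425 + $27,277 + $17,742 = $57,129 (under)
Q4 2018–Q3 2019: $11,425 + $27,277 + $17,742 + $9,006 = $65,450 (over)
Q1 2019–Q4 2019: $27,277 + $17,742 + $9,006 + $12,487 = $66,512 (over)
Q2 2019–Q1 2020: $17,742 + $9,006 + $12,487 + $844 = $40,079 (under)
Q3 2019–Q2 2020: $9,006 + $12,487 + $844 + $2,379 = $24,716 (under)
Q4 2019–Q3 2020: $12,487 + $844 + $2,379 + $323 = $16,033 (under)
Q1 2020–Q4 2020: $844 + $2,379 + $323 + $17,253 = $20,799 (under)
Q2 2020–Q1 2021: $2,379 + $323 + $17,253 + $4,339 = $24,294 (under)
At least one window exceeds $62,900.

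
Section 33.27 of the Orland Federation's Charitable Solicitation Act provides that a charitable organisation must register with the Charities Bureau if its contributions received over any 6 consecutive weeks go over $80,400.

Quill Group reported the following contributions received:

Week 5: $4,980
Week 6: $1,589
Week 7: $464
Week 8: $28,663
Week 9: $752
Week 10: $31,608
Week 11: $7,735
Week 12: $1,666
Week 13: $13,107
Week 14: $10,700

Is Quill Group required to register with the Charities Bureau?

Yes

Week 5–Week 10: $4,980 + $1,589 + $464 + $28,663 + $752 + $31,608 = $68,056 (under)
Week 6–Week 11: $1,589 + $464 + $28,663 + $752 + $31,608 + $7,735 = $70,811 (under)
Week 7–Week 12: $464 + $28,663 + $752 + $31,608 + $7,735 + $1,666 = $70,888 (under)
Week 8–Week 13: $28,663 + $752 + $31,608 + $7,735 + $1,666 + $13,107 = $83,531 (over)
Week 9–Week 14: $752 + $31,608 + $7,735 + $1,666 + $13,107 + $10,700 = $65,568 (under)
At least one window exceeds $80,400.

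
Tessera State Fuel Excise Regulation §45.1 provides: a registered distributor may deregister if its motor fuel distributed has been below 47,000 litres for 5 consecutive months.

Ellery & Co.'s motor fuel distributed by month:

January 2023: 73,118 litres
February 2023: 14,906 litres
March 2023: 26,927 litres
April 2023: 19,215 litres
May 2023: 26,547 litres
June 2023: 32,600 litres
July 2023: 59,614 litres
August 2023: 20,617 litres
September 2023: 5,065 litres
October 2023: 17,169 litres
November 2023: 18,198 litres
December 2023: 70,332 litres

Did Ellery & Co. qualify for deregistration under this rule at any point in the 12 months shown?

Months below 47,000 litres: February 2023, March 2023, April 2023, May 2023, June 2023, August 2023, September 2023, October 2023, November 2023.
Longest run of consecutive months below the threshold: 5.
5 ≥ 5, so Ellery & Co. became eligible.

Yes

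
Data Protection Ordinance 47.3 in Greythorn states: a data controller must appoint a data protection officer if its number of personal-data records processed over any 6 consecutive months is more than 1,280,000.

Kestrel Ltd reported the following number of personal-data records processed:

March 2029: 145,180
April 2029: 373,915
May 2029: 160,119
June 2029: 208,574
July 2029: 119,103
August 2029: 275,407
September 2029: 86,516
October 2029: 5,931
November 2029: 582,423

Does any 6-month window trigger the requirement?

March 2029–August 2029: 145,180 + 373,915 + 160,119 + 208,574 + 119,103 + 275,407 = 1,282,298 (over)
April 2029–September 2029: 373,915 + 160,119 + 208,574 + 119,103 + 275,407 + 86,516 = 1,223,634 (under)
May 2029–October 2029: 160,119 + 208,574 + 119,103 + 275,407 + 86,516 + 5,931 = 855,650 (under)
June 2029–November 2029: 208,574 + 119,103 + 275,407 + 86,516 + 5,931 + 582,423 = 1,277,954 (under)
At least one window exceeds 1,280,000.

Yes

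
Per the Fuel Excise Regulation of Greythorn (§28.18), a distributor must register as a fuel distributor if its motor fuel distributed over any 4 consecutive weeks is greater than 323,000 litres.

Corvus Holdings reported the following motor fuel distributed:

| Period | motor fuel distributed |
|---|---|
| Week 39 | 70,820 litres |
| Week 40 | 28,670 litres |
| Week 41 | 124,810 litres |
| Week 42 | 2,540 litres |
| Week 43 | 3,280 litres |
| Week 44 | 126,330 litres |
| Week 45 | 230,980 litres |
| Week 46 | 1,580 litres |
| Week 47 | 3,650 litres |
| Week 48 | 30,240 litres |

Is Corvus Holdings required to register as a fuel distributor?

Week 39–Week 42: 70,820 litres + 28,670 litres + 124,810 litres + 2,540 litres = 226,840 litres (under)
Week 40–Week 43: 28,670 litres + 124,810 litres + 2,540 litres + 3,280 litres = 159,300 litres (under)
Week 41–Week 44: 124,810 litres + 2,540 litres + 3,280 litres + 126,330 litres = 256,960 litres (under)
Week 42–Week 45: 2,540 litres + 3,280 litres + 126,330 litres + 230,980 litres = 363,130 litres (over)
Week 43–Week 46: 3,280 litres + 126,330 litres + 230,980 litres + 1,580 litres = 362,170 litres (over)
Week 44–Week 47: 126,330 litres + 230,980 litres + 1,580 litres + 3,650 litres = 362,540 litres (over)
Week 45–Week 48: 230,980 litres + 1,580 litres + 3,650 litres + 30,240 litres = 266,450 litres (under)
At least one window exceeds 323,000 litres.

Yes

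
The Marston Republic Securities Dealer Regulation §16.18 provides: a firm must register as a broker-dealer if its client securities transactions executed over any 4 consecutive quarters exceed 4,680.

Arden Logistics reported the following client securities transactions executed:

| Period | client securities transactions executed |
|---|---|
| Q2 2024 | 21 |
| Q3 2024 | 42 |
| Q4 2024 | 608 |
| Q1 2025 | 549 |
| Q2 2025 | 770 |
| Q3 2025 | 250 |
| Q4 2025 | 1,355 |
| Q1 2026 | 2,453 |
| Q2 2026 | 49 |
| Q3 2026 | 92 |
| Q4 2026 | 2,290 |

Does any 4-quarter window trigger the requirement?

Yes

Q2 2024–Q1 2025: 21 + 42 + 608 + 549 = 1,220 (under)
Q3 2024–Q2 2025: 42 + 608 + 549 + 770 = 1,969 (under)
Q4 2024–Q3 2025: 608 + 549 + 770 + 250 = 2,177 (under)
Q1 2025–Q4 2025: 549 + 770 + 250 + 1,355 = 2,924 (under)
Q2 2025–Q1 2026: 770 + 250 + 1,355 + 2,453 = 4,828 (over)
Q3 2025–Q2 2026: 250 + 1,355 + 2,453 + 49 = 4,107 (under)
Q4 2025–Q3 2026: 1,355 + 2,453 + 49 + 92 = 3,949 (under)
Q1 2026–Q4 2026: 2,453 + 49 + 92 + 2,290 = 4,884 (over)
At least one window exceeds 4,680.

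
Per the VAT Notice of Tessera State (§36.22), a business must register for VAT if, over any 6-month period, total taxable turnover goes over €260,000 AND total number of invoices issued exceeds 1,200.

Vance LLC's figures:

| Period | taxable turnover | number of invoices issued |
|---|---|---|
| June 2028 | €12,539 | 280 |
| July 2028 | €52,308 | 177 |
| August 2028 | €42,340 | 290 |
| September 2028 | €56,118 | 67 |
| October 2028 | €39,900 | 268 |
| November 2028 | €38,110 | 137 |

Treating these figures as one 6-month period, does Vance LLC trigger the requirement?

No

Total taxable turnover: €12,539 + €52,308 + €42,340 + €56,118 + €39,900 + €38,110 = €241,315 (≤ €260,000).
Total number of invoices issued: 280 + 177 + 290 + 67 + 268 + 137 = 1,219 (> 1,200).
The test is 'and': the rule requires both, and at least one is not exceeded.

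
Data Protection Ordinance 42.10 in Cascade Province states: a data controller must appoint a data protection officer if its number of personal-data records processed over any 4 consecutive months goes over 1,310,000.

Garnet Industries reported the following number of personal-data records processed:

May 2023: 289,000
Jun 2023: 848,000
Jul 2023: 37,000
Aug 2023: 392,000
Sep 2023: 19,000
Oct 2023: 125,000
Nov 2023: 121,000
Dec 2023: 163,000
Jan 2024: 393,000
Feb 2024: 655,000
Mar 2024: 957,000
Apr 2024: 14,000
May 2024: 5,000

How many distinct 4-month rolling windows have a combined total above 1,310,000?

5

May 2023–Aug 2023: 289,000 + 848,000 + 37,000 + 392,000 = 1,566,000 (over)
Jun 2023–Sep 2023: 848,000 + 37,000 + 392,000 + 19,000 = 1,296,000 (under)
Jul 2023–Oct 2023: 37,000 + 392,000 + 19,000 + 125,000 = 573,000 (under)
Aug 2023–Nov 2023: 392,000 + 19,000 + 125,000 + 121,000 = 657,000 (under)
Sep 2023–Dec 2023: 19,000 + 125,000 + 121,000 + 163,000 = 428,000 (under)
Oct 2023–Jan 2024: 125,000 + 121,000 + 163,000 + 393,000 = 802,000 (under)
Nov 2023–Feb 2024: 121,000 + 163,000 + 393,000 + 655,000 = 1,332,000 (over)
Dec 2023–Mar 2024: 163,000 + 393,000 + 655,000 + 957,000 = 2,168,000 (over)
Jan 2024–Apr 2024: 393,000 + 655,000 + 957,000 + 14,000 = 2,019,000 (over)
Feb 2024–May 2024: 655,000 + 957,000 + 14,000 + 5,000 = 1,631,000 (over)
5 windows exceed the threshold.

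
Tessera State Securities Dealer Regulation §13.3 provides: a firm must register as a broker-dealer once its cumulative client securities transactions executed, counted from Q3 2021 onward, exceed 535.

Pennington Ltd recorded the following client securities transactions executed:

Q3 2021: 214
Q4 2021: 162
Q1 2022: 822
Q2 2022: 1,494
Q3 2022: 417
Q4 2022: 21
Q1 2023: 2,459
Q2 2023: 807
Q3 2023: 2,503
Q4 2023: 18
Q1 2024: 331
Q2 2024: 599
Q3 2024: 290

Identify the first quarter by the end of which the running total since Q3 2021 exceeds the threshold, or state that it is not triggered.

Through Q3 2021: 214
Through Q4 2021: 376
Through Q1 2022: 1,198 ← exceeds threshold

Q1 2022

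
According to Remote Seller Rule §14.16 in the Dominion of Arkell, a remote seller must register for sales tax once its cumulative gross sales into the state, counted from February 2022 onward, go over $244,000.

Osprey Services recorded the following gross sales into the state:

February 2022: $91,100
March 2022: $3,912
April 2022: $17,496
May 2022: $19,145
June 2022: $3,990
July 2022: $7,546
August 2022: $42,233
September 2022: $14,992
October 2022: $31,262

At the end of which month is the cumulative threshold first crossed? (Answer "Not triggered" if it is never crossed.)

Not triggered

Through February 2022: $91,100
Through March 2022: $95,012
Through April 2022: $112,508
Through May 2022: $131,653
Through June 2022: $135,643
Through July 2022: $143,189
Through August 2022: $185,422
Through September 2022: $200,414
Through October 2022: $231,676
Final cumulative total $231,676 ≤ $244,000; the threshold is never exceeded.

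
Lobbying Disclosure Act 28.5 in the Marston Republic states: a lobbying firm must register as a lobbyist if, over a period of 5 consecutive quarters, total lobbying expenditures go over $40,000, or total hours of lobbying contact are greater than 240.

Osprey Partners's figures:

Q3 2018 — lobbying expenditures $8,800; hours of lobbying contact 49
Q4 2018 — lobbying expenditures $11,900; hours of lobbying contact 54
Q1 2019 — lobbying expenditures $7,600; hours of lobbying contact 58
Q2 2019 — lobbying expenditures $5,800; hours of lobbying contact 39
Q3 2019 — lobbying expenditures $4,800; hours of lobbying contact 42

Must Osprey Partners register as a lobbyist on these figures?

Yes

Total lobbying expenditures: $8,800 + $11,900 + $7,600 + $5,800 + $4,800 = $38,900 (≤ $40,000).
Total hours of lobbying contact: 49 + 54 + 58 + 39 + 42 = 242 (> 240).
The test is 'or': at least one threshold is exceeded.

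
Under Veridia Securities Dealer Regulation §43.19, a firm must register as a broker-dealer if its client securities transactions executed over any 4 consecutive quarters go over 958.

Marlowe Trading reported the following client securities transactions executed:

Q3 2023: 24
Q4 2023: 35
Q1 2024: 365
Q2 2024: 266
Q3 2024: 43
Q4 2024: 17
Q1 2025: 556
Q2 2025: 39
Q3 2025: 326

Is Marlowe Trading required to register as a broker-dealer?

No

Q3 2023–Q2 2024: 24 + 35 + 365 + 266 = 690 (under)
Q4 2023–Q3 2024: 35 + 365 + 266 + 43 = 709 (under)
Q1 2024–Q4 2024: 365 + 266 + 43 + 17 = 691 (under)
Q2 2024–Q1 2025: 266 + 43 + 17 + 556 = 882 (under)
Q3 2024–Q2 2025: 43 + 17 + 556 + 39 = 655 (under)
Q4 2024–Q3 2025: 17 + 556 + 39 + 326 = 938 (under)
No window exceeds 958.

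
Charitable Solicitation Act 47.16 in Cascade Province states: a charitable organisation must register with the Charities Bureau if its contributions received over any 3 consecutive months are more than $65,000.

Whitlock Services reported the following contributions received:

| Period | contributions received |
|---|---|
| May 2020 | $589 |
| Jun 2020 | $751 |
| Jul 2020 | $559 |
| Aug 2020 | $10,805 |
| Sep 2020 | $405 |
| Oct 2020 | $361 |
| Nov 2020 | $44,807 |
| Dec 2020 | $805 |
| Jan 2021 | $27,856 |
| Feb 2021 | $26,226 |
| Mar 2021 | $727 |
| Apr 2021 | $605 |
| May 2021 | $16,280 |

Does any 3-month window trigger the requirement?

Yes

May 2020–Jul 2020: $589 + $751 + $559 = $1,899 (under)
Jun 2020–Aug 2020: $751 + $559 + $10,805 = $12,115 (under)
Jul 2020–Sep 2020: $559 + $10,805 + $405 = $11,769 (under)
Aug 2020–Oct 2020: $10,805 + $405 + $361 = $11,571 (under)
Sep 2020–Nov 2020: $405 + $361 + $44,807 = $45,573 (under)
Oct 2020–Dec 2020: $361 + $44,807 + $805 = $45,973 (under)
Nov 2020–Jan 2021: $44,807 + $805 + $27,856 = $73,468 (over)
Dec 2020–Feb 2021: $805 + $27,856 + $26,226 = $54,887 (under)
Jan 2021–Mar 2021: $27,856 + $26,226 + $727 = $54,809 (under)
Feb 2021–Apr 2021: $26,226 + $727 + $605 = $27,558 (under)
Mar 2021–May 2021: $727 + $605 + $16,280 = $17,612 (under)
At least one window exceeds $65,000.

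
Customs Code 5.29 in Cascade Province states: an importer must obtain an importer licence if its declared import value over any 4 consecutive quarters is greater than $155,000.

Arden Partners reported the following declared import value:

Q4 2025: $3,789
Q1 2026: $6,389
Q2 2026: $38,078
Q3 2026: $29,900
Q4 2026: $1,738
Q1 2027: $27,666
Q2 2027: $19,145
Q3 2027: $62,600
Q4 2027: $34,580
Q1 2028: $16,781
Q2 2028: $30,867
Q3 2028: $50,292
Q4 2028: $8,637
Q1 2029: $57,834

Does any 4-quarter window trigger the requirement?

Q4 2025–Q3 2026: $3,789 + $6,389 + $38,078 + $29,900 = $78,156 (under)
Q1 2026–Q4 2026: $6,389 + $38,078 + $29,900 + $1,738 = $76,105 (under)
Q2 2026–Q1 2027: $38,078 + $29,900 + $1,738 + $27,666 = $97,382 (under)
Q3 2026–Q2 2027: $29,900 + $1,738 + $27,666 + $19,145 = $78,449 (under)
Q4 2026–Q3 2027: $1,738 + $27,666 + $19,145 + $62,600 = $111,149 (under)
Q1 2027–Q4 2027: $27,666 + $19,145 + $62,600 + $34,580 = $143,991 (under)
Q2 2027–Q1 2028: $19,145 + $62,600 + $34,580 + $16,781 = $133,106 (under)
Q3 2027–Q2 2028: $62,600 + $34,580 + $16,781 + $30,867 = $144,828 (under)
Q4 2027–Q3 2028: $34,580 + $16,781 + $30,867 + $50,292 = $132,520 (under)
Q1 2028–Q4 2028: $16,781 + $30,867 + $50,292 + $8,637 = $106,577 (under)
Q2 2028–Q1 2029: $30,867 + $50,292 + $8,637 + $57,834 = $147,630 (under)
No window exceeds $155,000.

No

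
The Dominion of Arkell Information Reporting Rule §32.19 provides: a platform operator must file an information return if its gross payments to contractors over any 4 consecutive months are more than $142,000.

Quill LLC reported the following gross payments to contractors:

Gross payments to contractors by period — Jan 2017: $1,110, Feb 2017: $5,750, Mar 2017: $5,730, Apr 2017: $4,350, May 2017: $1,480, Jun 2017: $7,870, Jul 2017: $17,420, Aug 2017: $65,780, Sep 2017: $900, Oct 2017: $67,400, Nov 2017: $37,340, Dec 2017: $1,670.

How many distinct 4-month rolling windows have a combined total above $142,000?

2

Jan 2017–Apr 2017: $1,110 + $5,750 + $5,730 + $4,350 = $16,940 (under)
Feb 2017–May 2017: $5,750 + $5,730 + $4,350 + $1,480 = $17,310 (under)
Mar 2017–Jun 2017: $5,730 + $4,350 + $1,480 + $7,870 = $19,430 (under)
Apr 2017–Jul 2017: $4,350 + $1,480 + $7,870 + $17,420 = $31,120 (under)
May 2017–Aug 2017: $1,480 + $7,870 + $17,420 + $65,780 = $92,550 (under)
Jun 2017–Sep 2017: $7,870 + $17,420 + $65,780 + $900 = $91,970 (under)
Jul 2017–Oct 2017: $17,420 + $65,780 + $900 + $67,400 = $151,500 (over)
Aug 2017–Nov 2017: $65,780 + $900 + $67,400 + $37,340 = $171,420 (over)
Sep 2017–Dec 2017: $900 + $67,400 + $37,340 + $1,670 = $107,310 (under)
2 windows exceed the threshold.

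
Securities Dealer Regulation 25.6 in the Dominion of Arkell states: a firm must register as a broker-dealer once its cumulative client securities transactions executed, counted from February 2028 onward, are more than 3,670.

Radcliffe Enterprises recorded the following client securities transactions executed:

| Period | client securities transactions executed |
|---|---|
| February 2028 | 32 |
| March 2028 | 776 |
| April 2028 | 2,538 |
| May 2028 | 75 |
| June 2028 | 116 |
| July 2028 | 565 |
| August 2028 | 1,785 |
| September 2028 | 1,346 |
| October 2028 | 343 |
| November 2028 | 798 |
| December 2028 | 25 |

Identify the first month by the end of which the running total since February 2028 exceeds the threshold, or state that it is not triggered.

July 2028

Through February 2028: 32
Through March 2028: 808
Through April 2028: 3,346
Through May 2028: 3,421
Through June 2028: 3,537
Through July 2028: 4,102 ← exceeds threshold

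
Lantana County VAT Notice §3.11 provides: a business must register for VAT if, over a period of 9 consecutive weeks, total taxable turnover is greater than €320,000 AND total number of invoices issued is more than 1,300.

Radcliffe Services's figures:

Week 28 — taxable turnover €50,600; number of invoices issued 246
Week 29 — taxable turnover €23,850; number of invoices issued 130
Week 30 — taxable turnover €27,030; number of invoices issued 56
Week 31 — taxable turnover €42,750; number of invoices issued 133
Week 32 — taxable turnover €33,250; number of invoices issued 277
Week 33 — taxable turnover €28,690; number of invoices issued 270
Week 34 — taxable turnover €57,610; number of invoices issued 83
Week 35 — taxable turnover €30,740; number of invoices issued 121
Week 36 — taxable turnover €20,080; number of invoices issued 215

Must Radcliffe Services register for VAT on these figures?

Total taxable turnover: €50,600 + €23,850 + €27,030 + €42,750 + €33,250 + €28,690 + €57,610 + €30,740 + €20,080 = €314,600 (≤ €320,000).
Total number of invoices issued: 246 + 130 + 56 + 133 + 277 + 270 + 83 + 121 + 215 = 1,531 (> 1,300).
The test is 'and': the rule requires both, and at least one is not exceeded.

No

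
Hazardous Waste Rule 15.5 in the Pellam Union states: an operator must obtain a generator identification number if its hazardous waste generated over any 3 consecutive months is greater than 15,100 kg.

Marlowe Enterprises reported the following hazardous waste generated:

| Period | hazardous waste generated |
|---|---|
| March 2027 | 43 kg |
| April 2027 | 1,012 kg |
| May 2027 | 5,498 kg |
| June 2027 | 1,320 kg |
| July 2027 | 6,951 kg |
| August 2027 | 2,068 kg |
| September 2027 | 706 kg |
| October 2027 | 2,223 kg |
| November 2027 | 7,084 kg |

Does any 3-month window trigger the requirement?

March 2027–May 2027: 43 kg + 1,012 kg + 5,498 kg = 6,553 kg (under)
April 2027–June 2027: 1,012 kg + 5,498 kg + 1,320 kg = 7,830 kg (under)
May 2027–July 2027: 5,498 kg + 1,320 kg + 6,951 kg = 13,769 kg (under)
June 2027–August 2027: 1,320 kg + 6,951 kg + 2,068 kg = 10,339 kg (under)
July 2027–September 2027: 6,951 kg + 2,068 kg + 706 kg = 9,725 kg (under)
August 2027–October 2027: 2,068 kg + 706 kg + 2,223 kg = 4,997 kg (under)
September 2027–November 2027: 706 kg + 2,223 kg + 7,084 kg = 10,013 kg (under)
No window exceeds 15,100 kg.

No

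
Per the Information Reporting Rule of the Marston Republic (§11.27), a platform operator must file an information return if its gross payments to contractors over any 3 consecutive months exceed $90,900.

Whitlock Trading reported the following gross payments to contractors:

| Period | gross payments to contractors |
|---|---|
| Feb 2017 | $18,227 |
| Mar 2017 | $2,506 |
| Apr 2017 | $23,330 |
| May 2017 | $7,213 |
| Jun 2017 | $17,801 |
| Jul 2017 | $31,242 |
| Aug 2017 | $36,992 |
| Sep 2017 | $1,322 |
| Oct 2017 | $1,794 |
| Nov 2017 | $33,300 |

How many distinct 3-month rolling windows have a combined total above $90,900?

0

Feb 2017–Apr 2017: $18,227 + $2,506 + $23,330 = $44,063 (under)
Mar 2017–May 2017: $2,506 + $23,330 + $7,213 = $33,049 (under)
Apr 2017–Jun 2017: $23,330 + $7,213 + $17,801 = $48,344 (under)
May 2017–Jul 2017: $7,213 + $17,801 + $31,242 = $56,256 (under)
Jun 2017–Aug 2017: $17,801 + $31,242 + $36,992 = $86,035 (under)
Jul 2017–Sep 2017: $31,242 + $36,992 + $1,322 = $69,556 (under)
Aug 2017–Oct 2017: $36,992 + $1,322 + $1,794 = $40,108 (under)
Sep 2017–Nov 2017: $1,322 + $1,794 + $33,300 = $36,416 (under)
0 windows exceed the threshold.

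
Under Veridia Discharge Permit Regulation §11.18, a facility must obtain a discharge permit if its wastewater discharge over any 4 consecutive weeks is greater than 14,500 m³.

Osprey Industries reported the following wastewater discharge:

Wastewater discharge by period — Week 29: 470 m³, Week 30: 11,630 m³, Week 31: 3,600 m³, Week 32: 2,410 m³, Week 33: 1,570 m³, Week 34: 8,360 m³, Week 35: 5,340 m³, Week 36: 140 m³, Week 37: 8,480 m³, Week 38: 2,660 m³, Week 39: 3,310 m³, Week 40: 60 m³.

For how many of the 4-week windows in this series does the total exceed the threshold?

9

Week 29–Week 32: 470 m³ + 11,630 m³ + 3,600 m³ + 2,410 m³ = 18,110 m³ (over)
Week 30–Week 33: 11,630 m³ + 3,600 m³ + 2,410 m³ + 1,570 m³ = 19,210 m³ (over)
Week 31–Week 34: 3,600 m³ + 2,410 m³ + 1,570 m³ + 8,360 m³ = 15,940 m³ (over)
Week 32–Week 35: 2,410 m³ + 1,570 m³ + 8,360 m³ + 5,340 m³ = 17,680 m³ (over)
Week 33–Week 36: 1,570 m³ + 8,360 m³ + 5,340 m³ + 140 m³ = 15,410 m³ (over)
Week 34–Week 37: 8,360 m³ + 5,340 m³ + 140 m³ + 8,480 m³ = 22,320 m³ (over)
Week 35–Week 38: 5,340 m³ + 140 m³ + 8,480 m³ + 2,660 m³ = 16,620 m³ (over)
Week 36–Week 39: 140 m³ + 8,480 m³ + 2,660 m³ + 3,310 m³ = 14,590 m³ (over)
Week 37–Week 40: 8,480 m³ + 2,660 m³ + 3,310 m³ + 60 m³ = 14,510 m³ (over)
9 windows exceed the threshold.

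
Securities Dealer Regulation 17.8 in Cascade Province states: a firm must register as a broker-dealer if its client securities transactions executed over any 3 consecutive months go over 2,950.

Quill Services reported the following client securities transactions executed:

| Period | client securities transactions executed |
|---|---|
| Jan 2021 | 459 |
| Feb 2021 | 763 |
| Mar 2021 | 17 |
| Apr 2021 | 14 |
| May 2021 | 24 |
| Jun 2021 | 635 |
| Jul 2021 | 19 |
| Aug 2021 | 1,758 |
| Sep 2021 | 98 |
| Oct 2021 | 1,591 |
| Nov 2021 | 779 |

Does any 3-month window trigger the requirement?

Yes

Jan 2021–Mar 2021: 459 + 763 + 17 = 1,239 (under)
Feb 2021–Apr 2021: 763 + 17 + 14 = 794 (under)
Mar 2021–May 2021: 17 + 14 + 24 = 55 (under)
Apr 2021–Jun 2021: 14 + 24 + 635 = 673 (under)
May 2021–Jul 2021: 24 + 635 + 19 = 678 (under)
Jun 2021–Aug 2021: 635 + 19 + 1,758 = 2,412 (under)
Jul 2021–Sep 2021: 19 + 1,758 + 98 = 1,875 (under)
Aug 2021–Oct 2021: 1,758 + 98 + 1,591 = 3,447 (over)
Sep 2021–Nov 2021: 98 + 1,591 + 779 = 2,468 (under)
At least one window exceeds 2,950.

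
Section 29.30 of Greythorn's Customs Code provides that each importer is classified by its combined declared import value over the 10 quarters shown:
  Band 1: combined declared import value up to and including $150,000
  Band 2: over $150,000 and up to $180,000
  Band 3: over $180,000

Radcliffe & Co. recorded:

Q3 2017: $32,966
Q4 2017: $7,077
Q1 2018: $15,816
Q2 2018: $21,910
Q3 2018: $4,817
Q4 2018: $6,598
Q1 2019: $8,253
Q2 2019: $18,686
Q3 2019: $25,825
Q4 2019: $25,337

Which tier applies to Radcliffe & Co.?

Combined declared import value: $32,966 + $7,077 + $15,816 + $21,910 + $4,817 + $6,598 + $8,253 + $18,686 + $25,825 + $25,337 = $167,285.
$150,000 < $167,285 ≤ $180,000, so Band 2 applies.

Band 2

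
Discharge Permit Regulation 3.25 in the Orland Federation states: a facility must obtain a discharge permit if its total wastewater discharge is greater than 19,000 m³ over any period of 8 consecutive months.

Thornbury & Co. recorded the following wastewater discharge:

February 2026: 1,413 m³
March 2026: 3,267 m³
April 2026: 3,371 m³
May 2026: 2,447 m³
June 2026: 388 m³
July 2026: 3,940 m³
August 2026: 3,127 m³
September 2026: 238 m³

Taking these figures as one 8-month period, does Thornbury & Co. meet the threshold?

Total wastewater discharge: 1,413 m³ + 3,267 m³ + 3,371 m³ + 2,447 m³ + 388 m³ + 3,940 m³ + 3,127 m³ + 238 m³ = 18,191 m³.
18,191 m³ ≤ 19,000 m³, so the threshold is not exceeded.

No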